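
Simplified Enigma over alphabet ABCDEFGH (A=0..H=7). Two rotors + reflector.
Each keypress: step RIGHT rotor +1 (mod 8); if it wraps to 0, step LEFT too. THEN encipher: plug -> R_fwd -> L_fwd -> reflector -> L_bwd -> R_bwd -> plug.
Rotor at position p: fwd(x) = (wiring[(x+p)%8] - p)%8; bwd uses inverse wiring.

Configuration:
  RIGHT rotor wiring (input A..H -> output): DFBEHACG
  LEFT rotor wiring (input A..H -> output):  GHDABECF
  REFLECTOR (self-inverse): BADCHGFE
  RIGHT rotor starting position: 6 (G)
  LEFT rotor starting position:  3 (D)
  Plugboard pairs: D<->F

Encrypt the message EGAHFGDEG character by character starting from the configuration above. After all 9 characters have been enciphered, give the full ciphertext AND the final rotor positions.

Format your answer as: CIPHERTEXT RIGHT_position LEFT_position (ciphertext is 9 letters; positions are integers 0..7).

Char 1 ('E'): step: R->7, L=3; E->plug->E->R->F->L->D->refl->C->L'->E->R'->B->plug->B
Char 2 ('G'): step: R->0, L->4 (L advanced); G->plug->G->R->C->L->G->refl->F->L'->A->R'->F->plug->D
Char 3 ('A'): step: R->1, L=4; A->plug->A->R->E->L->C->refl->D->L'->F->R'->G->plug->G
Char 4 ('H'): step: R->2, L=4; H->plug->H->R->D->L->B->refl->A->L'->B->R'->G->plug->G
Char 5 ('F'): step: R->3, L=4; F->plug->D->R->H->L->E->refl->H->L'->G->R'->H->plug->H
Char 6 ('G'): step: R->4, L=4; G->plug->G->R->F->L->D->refl->C->L'->E->R'->B->plug->B
Char 7 ('D'): step: R->5, L=4; D->plug->F->R->E->L->C->refl->D->L'->F->R'->B->plug->B
Char 8 ('E'): step: R->6, L=4; E->plug->E->R->D->L->B->refl->A->L'->B->R'->G->plug->G
Char 9 ('G'): step: R->7, L=4; G->plug->G->R->B->L->A->refl->B->L'->D->R'->H->plug->H
Final: ciphertext=BDGGHBBGH, RIGHT=7, LEFT=4

Answer: BDGGHBBGH 7 4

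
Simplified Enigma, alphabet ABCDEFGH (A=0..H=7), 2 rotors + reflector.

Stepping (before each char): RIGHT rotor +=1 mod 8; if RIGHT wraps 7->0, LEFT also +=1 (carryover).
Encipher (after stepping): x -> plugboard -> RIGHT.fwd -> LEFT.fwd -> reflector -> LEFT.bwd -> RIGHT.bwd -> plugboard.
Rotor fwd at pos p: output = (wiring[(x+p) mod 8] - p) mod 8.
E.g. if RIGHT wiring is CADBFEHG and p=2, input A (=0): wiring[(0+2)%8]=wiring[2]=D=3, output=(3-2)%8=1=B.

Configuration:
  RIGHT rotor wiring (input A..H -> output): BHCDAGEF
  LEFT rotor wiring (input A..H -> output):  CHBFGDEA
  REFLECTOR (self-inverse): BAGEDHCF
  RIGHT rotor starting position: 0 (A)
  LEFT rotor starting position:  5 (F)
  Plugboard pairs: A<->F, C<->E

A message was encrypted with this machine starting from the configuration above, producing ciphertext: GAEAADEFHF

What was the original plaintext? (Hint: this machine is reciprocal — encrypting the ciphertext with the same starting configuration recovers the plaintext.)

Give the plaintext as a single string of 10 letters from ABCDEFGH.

Answer: HBDDCECCBB

Derivation:
Char 1 ('G'): step: R->1, L=5; G->plug->G->R->E->L->C->refl->G->L'->A->R'->H->plug->H
Char 2 ('A'): step: R->2, L=5; A->plug->F->R->D->L->F->refl->H->L'->B->R'->B->plug->B
Char 3 ('E'): step: R->3, L=5; E->plug->C->R->D->L->F->refl->H->L'->B->R'->D->plug->D
Char 4 ('A'): step: R->4, L=5; A->plug->F->R->D->L->F->refl->H->L'->B->R'->D->plug->D
Char 5 ('A'): step: R->5, L=5; A->plug->F->R->F->L->E->refl->D->L'->C->R'->E->plug->C
Char 6 ('D'): step: R->6, L=5; D->plug->D->R->B->L->H->refl->F->L'->D->R'->C->plug->E
Char 7 ('E'): step: R->7, L=5; E->plug->C->R->A->L->G->refl->C->L'->E->R'->E->plug->C
Char 8 ('F'): step: R->0, L->6 (L advanced); F->plug->A->R->B->L->C->refl->G->L'->A->R'->E->plug->C
Char 9 ('H'): step: R->1, L=6; H->plug->H->R->A->L->G->refl->C->L'->B->R'->B->plug->B
Char 10 ('F'): step: R->2, L=6; F->plug->A->R->A->L->G->refl->C->L'->B->R'->B->plug->B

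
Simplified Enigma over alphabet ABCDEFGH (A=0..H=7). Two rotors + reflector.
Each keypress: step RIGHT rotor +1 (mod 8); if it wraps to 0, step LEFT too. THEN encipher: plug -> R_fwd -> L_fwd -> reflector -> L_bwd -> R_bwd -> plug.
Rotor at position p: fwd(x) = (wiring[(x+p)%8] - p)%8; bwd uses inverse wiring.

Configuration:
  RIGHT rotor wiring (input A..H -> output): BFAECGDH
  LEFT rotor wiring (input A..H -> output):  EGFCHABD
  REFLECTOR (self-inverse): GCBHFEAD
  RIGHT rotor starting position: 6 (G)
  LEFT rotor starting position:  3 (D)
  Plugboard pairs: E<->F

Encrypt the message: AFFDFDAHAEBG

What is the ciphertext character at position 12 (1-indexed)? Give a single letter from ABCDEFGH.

Char 1 ('A'): step: R->7, L=3; A->plug->A->R->A->L->H->refl->D->L'->G->R'->C->plug->C
Char 2 ('F'): step: R->0, L->4 (L advanced); F->plug->E->R->C->L->F->refl->E->L'->B->R'->A->plug->A
Char 3 ('F'): step: R->1, L=4; F->plug->E->R->F->L->C->refl->B->L'->G->R'->G->plug->G
Char 4 ('D'): step: R->2, L=4; D->plug->D->R->E->L->A->refl->G->L'->H->R'->G->plug->G
Char 5 ('F'): step: R->3, L=4; F->plug->E->R->E->L->A->refl->G->L'->H->R'->B->plug->B
Char 6 ('D'): step: R->4, L=4; D->plug->D->R->D->L->H->refl->D->L'->A->R'->H->plug->H
Char 7 ('A'): step: R->5, L=4; A->plug->A->R->B->L->E->refl->F->L'->C->R'->C->plug->C
Char 8 ('H'): step: R->6, L=4; H->plug->H->R->A->L->D->refl->H->L'->D->R'->C->plug->C
Char 9 ('A'): step: R->7, L=4; A->plug->A->R->A->L->D->refl->H->L'->D->R'->F->plug->E
Char 10 ('E'): step: R->0, L->5 (L advanced); E->plug->F->R->G->L->F->refl->E->L'->B->R'->A->plug->A
Char 11 ('B'): step: R->1, L=5; B->plug->B->R->H->L->C->refl->B->L'->E->R'->A->plug->A
Char 12 ('G'): step: R->2, L=5; G->plug->G->R->H->L->C->refl->B->L'->E->R'->D->plug->D

D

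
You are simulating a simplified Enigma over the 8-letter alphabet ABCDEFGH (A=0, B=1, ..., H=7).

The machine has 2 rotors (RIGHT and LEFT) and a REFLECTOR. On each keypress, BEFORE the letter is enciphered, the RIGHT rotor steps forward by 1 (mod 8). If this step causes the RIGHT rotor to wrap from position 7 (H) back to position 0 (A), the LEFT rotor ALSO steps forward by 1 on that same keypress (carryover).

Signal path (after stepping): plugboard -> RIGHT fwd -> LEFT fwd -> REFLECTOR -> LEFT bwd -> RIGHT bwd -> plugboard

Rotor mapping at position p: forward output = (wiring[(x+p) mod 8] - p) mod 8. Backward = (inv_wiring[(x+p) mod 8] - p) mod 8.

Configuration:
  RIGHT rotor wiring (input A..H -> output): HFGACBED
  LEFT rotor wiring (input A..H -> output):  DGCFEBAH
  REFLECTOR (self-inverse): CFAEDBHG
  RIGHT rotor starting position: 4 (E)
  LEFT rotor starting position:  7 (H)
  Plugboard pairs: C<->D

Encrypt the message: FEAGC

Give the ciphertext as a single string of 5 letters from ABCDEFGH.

Char 1 ('F'): step: R->5, L=7; F->plug->F->R->B->L->E->refl->D->L'->D->R'->G->plug->G
Char 2 ('E'): step: R->6, L=7; E->plug->E->R->A->L->A->refl->C->L'->G->R'->A->plug->A
Char 3 ('A'): step: R->7, L=7; A->plug->A->R->E->L->G->refl->H->L'->C->R'->G->plug->G
Char 4 ('G'): step: R->0, L->0 (L advanced); G->plug->G->R->E->L->E->refl->D->L'->A->R'->D->plug->C
Char 5 ('C'): step: R->1, L=0; C->plug->D->R->B->L->G->refl->H->L'->H->R'->C->plug->D

Answer: GAGCD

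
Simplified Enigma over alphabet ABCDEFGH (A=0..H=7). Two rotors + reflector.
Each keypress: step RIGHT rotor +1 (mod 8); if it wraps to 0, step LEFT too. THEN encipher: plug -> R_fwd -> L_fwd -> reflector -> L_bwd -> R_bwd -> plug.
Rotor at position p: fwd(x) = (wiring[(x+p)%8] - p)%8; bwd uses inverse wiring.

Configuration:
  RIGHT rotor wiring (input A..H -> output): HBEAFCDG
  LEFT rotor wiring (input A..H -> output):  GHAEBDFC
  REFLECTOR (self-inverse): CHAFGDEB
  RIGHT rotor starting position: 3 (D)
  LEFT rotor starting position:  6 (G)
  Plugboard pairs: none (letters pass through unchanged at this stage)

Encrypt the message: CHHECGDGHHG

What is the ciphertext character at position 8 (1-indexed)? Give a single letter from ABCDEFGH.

Char 1 ('C'): step: R->4, L=6; C->plug->C->R->H->L->F->refl->D->L'->G->R'->B->plug->B
Char 2 ('H'): step: R->5, L=6; H->plug->H->R->A->L->H->refl->B->L'->D->R'->G->plug->G
Char 3 ('H'): step: R->6, L=6; H->plug->H->R->E->L->C->refl->A->L'->C->R'->F->plug->F
Char 4 ('E'): step: R->7, L=6; E->plug->E->R->B->L->E->refl->G->L'->F->R'->D->plug->D
Char 5 ('C'): step: R->0, L->7 (L advanced); C->plug->C->R->E->L->F->refl->D->L'->A->R'->D->plug->D
Char 6 ('G'): step: R->1, L=7; G->plug->G->R->F->L->C->refl->A->L'->C->R'->F->plug->F
Char 7 ('D'): step: R->2, L=7; D->plug->D->R->A->L->D->refl->F->L'->E->R'->F->plug->F
Char 8 ('G'): step: R->3, L=7; G->plug->G->R->G->L->E->refl->G->L'->H->R'->C->plug->C

C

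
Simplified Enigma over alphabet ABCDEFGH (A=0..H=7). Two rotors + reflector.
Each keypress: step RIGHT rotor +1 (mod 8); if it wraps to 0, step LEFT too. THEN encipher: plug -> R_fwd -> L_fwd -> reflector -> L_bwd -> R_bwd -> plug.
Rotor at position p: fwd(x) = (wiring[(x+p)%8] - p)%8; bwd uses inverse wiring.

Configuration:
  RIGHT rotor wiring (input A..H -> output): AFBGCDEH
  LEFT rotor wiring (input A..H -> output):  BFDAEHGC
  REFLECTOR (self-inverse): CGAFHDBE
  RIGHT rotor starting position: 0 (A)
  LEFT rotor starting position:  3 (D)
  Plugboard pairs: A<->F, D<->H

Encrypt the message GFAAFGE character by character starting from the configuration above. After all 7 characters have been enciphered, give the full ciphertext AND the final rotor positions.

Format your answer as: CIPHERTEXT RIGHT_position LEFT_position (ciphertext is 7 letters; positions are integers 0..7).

Answer: DGHGBCC 7 3

Derivation:
Char 1 ('G'): step: R->1, L=3; G->plug->G->R->G->L->C->refl->A->L'->H->R'->H->plug->D
Char 2 ('F'): step: R->2, L=3; F->plug->A->R->H->L->A->refl->C->L'->G->R'->G->plug->G
Char 3 ('A'): step: R->3, L=3; A->plug->F->R->F->L->G->refl->B->L'->B->R'->D->plug->H
Char 4 ('A'): step: R->4, L=3; A->plug->F->R->B->L->B->refl->G->L'->F->R'->G->plug->G
Char 5 ('F'): step: R->5, L=3; F->plug->A->R->G->L->C->refl->A->L'->H->R'->B->plug->B
Char 6 ('G'): step: R->6, L=3; G->plug->G->R->E->L->H->refl->E->L'->C->R'->C->plug->C
Char 7 ('E'): step: R->7, L=3; E->plug->E->R->H->L->A->refl->C->L'->G->R'->C->plug->C
Final: ciphertext=DGHGBCC, RIGHT=7, LEFT=3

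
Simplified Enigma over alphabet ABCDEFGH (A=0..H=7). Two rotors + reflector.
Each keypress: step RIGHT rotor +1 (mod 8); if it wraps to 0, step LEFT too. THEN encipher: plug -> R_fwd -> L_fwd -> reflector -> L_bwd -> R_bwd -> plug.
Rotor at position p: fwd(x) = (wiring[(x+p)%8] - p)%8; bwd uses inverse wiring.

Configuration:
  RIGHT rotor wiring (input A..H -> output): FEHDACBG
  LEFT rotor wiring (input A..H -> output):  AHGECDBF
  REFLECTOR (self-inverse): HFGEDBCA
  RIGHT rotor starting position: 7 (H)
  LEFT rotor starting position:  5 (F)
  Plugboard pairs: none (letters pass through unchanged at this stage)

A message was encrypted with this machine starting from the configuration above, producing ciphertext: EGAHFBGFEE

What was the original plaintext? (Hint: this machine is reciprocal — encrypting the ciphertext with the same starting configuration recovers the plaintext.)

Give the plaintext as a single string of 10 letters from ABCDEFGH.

Char 1 ('E'): step: R->0, L->6 (L advanced); E->plug->E->R->A->L->D->refl->E->L'->G->R'->H->plug->H
Char 2 ('G'): step: R->1, L=6; G->plug->G->R->F->L->G->refl->C->L'->C->R'->C->plug->C
Char 3 ('A'): step: R->2, L=6; A->plug->A->R->F->L->G->refl->C->L'->C->R'->H->plug->H
Char 4 ('H'): step: R->3, L=6; H->plug->H->R->E->L->A->refl->H->L'->B->R'->G->plug->G
Char 5 ('F'): step: R->4, L=6; F->plug->F->R->A->L->D->refl->E->L'->G->R'->B->plug->B
Char 6 ('B'): step: R->5, L=6; B->plug->B->R->E->L->A->refl->H->L'->B->R'->C->plug->C
Char 7 ('G'): step: R->6, L=6; G->plug->G->R->C->L->C->refl->G->L'->F->R'->F->plug->F
Char 8 ('F'): step: R->7, L=6; F->plug->F->R->B->L->H->refl->A->L'->E->R'->E->plug->E
Char 9 ('E'): step: R->0, L->7 (L advanced); E->plug->E->R->A->L->G->refl->C->L'->H->R'->C->plug->C
Char 10 ('E'): step: R->1, L=7; E->plug->E->R->B->L->B->refl->F->L'->E->R'->H->plug->H

Answer: HCHGBCFECH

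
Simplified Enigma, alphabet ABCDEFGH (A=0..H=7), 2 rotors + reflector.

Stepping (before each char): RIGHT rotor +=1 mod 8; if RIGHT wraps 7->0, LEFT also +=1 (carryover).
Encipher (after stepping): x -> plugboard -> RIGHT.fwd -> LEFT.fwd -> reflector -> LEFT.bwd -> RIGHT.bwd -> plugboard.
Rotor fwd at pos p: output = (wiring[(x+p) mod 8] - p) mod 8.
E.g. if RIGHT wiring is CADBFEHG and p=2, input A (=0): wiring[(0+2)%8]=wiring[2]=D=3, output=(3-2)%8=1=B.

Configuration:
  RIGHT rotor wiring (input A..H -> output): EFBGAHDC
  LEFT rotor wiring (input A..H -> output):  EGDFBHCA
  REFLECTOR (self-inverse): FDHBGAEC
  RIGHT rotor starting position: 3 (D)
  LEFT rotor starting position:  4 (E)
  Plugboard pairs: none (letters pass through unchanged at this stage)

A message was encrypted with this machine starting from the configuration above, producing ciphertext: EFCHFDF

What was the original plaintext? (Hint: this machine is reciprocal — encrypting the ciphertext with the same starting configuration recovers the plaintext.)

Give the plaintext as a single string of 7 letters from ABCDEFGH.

Char 1 ('E'): step: R->4, L=4; E->plug->E->R->A->L->F->refl->A->L'->E->R'->A->plug->A
Char 2 ('F'): step: R->5, L=4; F->plug->F->R->E->L->A->refl->F->L'->A->R'->E->plug->E
Char 3 ('C'): step: R->6, L=4; C->plug->C->R->G->L->H->refl->C->L'->F->R'->A->plug->A
Char 4 ('H'): step: R->7, L=4; H->plug->H->R->E->L->A->refl->F->L'->A->R'->G->plug->G
Char 5 ('F'): step: R->0, L->5 (L advanced); F->plug->F->R->H->L->E->refl->G->L'->F->R'->B->plug->B
Char 6 ('D'): step: R->1, L=5; D->plug->D->R->H->L->E->refl->G->L'->F->R'->C->plug->C
Char 7 ('F'): step: R->2, L=5; F->plug->F->R->A->L->C->refl->H->L'->D->R'->H->plug->H

Answer: AEAGBCH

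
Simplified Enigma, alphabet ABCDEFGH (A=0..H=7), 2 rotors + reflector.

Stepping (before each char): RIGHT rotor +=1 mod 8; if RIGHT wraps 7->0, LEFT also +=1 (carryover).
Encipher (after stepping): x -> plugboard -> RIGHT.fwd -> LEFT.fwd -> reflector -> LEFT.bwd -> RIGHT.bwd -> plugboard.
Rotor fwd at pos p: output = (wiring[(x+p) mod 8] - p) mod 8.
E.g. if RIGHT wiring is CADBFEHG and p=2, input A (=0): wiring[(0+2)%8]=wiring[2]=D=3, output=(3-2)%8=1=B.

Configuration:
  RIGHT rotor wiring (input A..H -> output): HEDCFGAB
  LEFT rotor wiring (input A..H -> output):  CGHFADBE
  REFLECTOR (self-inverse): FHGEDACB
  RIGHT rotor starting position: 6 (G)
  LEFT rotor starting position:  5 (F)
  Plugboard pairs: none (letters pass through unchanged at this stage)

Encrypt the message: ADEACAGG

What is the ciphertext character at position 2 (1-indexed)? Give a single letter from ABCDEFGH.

Char 1 ('A'): step: R->7, L=5; A->plug->A->R->C->L->H->refl->B->L'->E->R'->D->plug->D
Char 2 ('D'): step: R->0, L->6 (L advanced); D->plug->D->R->C->L->E->refl->D->L'->A->R'->G->plug->G

G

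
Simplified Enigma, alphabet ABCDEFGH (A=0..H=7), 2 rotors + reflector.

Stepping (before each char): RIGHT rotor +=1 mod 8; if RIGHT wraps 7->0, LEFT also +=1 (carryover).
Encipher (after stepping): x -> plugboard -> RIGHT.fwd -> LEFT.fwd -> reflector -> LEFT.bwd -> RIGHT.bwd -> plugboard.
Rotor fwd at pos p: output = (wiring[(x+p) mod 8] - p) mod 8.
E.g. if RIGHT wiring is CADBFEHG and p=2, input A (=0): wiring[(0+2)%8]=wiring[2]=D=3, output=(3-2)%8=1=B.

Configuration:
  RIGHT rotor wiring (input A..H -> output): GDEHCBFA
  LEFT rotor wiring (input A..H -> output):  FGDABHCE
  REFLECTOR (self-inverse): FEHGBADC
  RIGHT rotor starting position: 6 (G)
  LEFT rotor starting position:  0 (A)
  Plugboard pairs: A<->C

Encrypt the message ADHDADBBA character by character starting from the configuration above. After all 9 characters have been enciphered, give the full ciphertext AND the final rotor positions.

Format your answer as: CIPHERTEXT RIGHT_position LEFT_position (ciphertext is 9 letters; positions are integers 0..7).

Answer: BGGBCCAFH 7 1

Derivation:
Char 1 ('A'): step: R->7, L=0; A->plug->C->R->E->L->B->refl->E->L'->H->R'->B->plug->B
Char 2 ('D'): step: R->0, L->1 (L advanced); D->plug->D->R->H->L->E->refl->B->L'->F->R'->G->plug->G
Char 3 ('H'): step: R->1, L=1; H->plug->H->R->F->L->B->refl->E->L'->H->R'->G->plug->G
Char 4 ('D'): step: R->2, L=1; D->plug->D->R->H->L->E->refl->B->L'->F->R'->B->plug->B
Char 5 ('A'): step: R->3, L=1; A->plug->C->R->G->L->D->refl->G->L'->E->R'->A->plug->C
Char 6 ('D'): step: R->4, L=1; D->plug->D->R->E->L->G->refl->D->L'->G->R'->A->plug->C
Char 7 ('B'): step: R->5, L=1; B->plug->B->R->A->L->F->refl->A->L'->D->R'->C->plug->A
Char 8 ('B'): step: R->6, L=1; B->plug->B->R->C->L->H->refl->C->L'->B->R'->F->plug->F
Char 9 ('A'): step: R->7, L=1; A->plug->C->R->E->L->G->refl->D->L'->G->R'->H->plug->H
Final: ciphertext=BGGBCCAFH, RIGHT=7, LEFT=1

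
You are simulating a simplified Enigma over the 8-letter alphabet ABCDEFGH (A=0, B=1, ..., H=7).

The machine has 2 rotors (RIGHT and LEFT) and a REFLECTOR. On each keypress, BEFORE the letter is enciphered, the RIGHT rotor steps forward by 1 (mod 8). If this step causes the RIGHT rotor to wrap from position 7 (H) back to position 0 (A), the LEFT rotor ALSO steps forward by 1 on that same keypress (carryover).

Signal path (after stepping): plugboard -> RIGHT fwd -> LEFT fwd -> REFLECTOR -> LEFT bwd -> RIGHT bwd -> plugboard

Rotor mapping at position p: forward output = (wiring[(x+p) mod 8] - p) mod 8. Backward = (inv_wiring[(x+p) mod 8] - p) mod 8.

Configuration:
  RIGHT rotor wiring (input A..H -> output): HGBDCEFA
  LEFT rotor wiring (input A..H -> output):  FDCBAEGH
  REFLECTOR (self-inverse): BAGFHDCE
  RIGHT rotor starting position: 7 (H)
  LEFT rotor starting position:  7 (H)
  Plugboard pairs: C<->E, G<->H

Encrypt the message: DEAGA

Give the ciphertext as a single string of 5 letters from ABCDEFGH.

Char 1 ('D'): step: R->0, L->0 (L advanced); D->plug->D->R->D->L->B->refl->A->L'->E->R'->F->plug->F
Char 2 ('E'): step: R->1, L=0; E->plug->C->R->C->L->C->refl->G->L'->G->R'->H->plug->G
Char 3 ('A'): step: R->2, L=0; A->plug->A->R->H->L->H->refl->E->L'->F->R'->G->plug->H
Char 4 ('G'): step: R->3, L=0; G->plug->H->R->G->L->G->refl->C->L'->C->R'->D->plug->D
Char 5 ('A'): step: R->4, L=0; A->plug->A->R->G->L->G->refl->C->L'->C->R'->F->plug->F

Answer: FGHDF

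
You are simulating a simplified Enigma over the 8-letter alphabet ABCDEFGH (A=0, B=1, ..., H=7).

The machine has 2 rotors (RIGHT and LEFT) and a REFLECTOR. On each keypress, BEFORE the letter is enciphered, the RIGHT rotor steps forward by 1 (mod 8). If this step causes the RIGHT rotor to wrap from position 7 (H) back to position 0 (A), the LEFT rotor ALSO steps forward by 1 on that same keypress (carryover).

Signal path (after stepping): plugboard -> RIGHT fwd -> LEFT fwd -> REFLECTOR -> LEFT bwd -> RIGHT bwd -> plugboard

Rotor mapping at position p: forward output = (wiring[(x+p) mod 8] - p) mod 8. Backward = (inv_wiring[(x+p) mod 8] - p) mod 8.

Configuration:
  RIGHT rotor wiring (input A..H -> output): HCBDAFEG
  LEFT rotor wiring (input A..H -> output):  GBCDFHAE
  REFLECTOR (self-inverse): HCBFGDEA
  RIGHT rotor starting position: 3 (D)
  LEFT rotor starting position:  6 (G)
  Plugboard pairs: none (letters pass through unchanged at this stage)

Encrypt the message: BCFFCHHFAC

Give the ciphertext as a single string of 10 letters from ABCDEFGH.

Answer: AFEEHADBGG

Derivation:
Char 1 ('B'): step: R->4, L=6; B->plug->B->R->B->L->G->refl->E->L'->E->R'->A->plug->A
Char 2 ('C'): step: R->5, L=6; C->plug->C->R->B->L->G->refl->E->L'->E->R'->F->plug->F
Char 3 ('F'): step: R->6, L=6; F->plug->F->R->F->L->F->refl->D->L'->D->R'->E->plug->E
Char 4 ('F'): step: R->7, L=6; F->plug->F->R->B->L->G->refl->E->L'->E->R'->E->plug->E
Char 5 ('C'): step: R->0, L->7 (L advanced); C->plug->C->R->B->L->H->refl->A->L'->G->R'->H->plug->H
Char 6 ('H'): step: R->1, L=7; H->plug->H->R->G->L->A->refl->H->L'->B->R'->A->plug->A
Char 7 ('H'): step: R->2, L=7; H->plug->H->R->A->L->F->refl->D->L'->D->R'->D->plug->D
Char 8 ('F'): step: R->3, L=7; F->plug->F->R->E->L->E->refl->G->L'->F->R'->B->plug->B
Char 9 ('A'): step: R->4, L=7; A->plug->A->R->E->L->E->refl->G->L'->F->R'->G->plug->G
Char 10 ('C'): step: R->5, L=7; C->plug->C->R->B->L->H->refl->A->L'->G->R'->G->plug->G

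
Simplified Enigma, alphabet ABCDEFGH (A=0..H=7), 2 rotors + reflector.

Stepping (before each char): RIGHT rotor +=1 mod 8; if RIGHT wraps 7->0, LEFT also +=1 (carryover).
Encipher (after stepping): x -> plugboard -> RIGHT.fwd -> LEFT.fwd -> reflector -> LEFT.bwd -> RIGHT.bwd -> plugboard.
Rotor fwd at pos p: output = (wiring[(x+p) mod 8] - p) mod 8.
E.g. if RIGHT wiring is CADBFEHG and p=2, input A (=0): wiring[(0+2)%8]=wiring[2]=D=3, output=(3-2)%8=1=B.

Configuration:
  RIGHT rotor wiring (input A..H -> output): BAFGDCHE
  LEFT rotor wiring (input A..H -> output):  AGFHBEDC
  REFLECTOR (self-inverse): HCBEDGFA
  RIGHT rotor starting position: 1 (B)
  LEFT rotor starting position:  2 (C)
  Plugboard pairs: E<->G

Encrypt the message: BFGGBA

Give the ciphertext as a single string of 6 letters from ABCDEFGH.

Answer: AGHDAB

Derivation:
Char 1 ('B'): step: R->2, L=2; B->plug->B->R->E->L->B->refl->C->L'->D->R'->A->plug->A
Char 2 ('F'): step: R->3, L=2; F->plug->F->R->G->L->G->refl->F->L'->B->R'->E->plug->G
Char 3 ('G'): step: R->4, L=2; G->plug->E->R->F->L->A->refl->H->L'->C->R'->H->plug->H
Char 4 ('G'): step: R->5, L=2; G->plug->E->R->D->L->C->refl->B->L'->E->R'->D->plug->D
Char 5 ('B'): step: R->6, L=2; B->plug->B->R->G->L->G->refl->F->L'->B->R'->A->plug->A
Char 6 ('A'): step: R->7, L=2; A->plug->A->R->F->L->A->refl->H->L'->C->R'->B->plug->B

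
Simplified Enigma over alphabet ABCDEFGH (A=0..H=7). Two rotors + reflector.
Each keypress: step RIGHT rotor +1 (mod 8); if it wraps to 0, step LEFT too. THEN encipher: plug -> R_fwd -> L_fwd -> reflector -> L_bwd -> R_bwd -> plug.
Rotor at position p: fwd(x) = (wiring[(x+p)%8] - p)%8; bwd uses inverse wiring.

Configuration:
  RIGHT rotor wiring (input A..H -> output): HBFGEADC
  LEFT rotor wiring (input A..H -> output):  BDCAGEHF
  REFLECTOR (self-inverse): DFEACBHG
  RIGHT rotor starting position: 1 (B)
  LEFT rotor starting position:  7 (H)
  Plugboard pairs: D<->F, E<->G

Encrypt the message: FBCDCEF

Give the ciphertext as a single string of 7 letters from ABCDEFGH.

Char 1 ('F'): step: R->2, L=7; F->plug->D->R->G->L->F->refl->B->L'->E->R'->B->plug->B
Char 2 ('B'): step: R->3, L=7; B->plug->B->R->B->L->C->refl->E->L'->C->R'->H->plug->H
Char 3 ('C'): step: R->4, L=7; C->plug->C->R->H->L->A->refl->D->L'->D->R'->E->plug->G
Char 4 ('D'): step: R->5, L=7; D->plug->F->R->A->L->G->refl->H->L'->F->R'->C->plug->C
Char 5 ('C'): step: R->6, L=7; C->plug->C->R->B->L->C->refl->E->L'->C->R'->H->plug->H
Char 6 ('E'): step: R->7, L=7; E->plug->G->R->B->L->C->refl->E->L'->C->R'->C->plug->C
Char 7 ('F'): step: R->0, L->0 (L advanced); F->plug->D->R->G->L->H->refl->G->L'->E->R'->E->plug->G

Answer: BHGCHCG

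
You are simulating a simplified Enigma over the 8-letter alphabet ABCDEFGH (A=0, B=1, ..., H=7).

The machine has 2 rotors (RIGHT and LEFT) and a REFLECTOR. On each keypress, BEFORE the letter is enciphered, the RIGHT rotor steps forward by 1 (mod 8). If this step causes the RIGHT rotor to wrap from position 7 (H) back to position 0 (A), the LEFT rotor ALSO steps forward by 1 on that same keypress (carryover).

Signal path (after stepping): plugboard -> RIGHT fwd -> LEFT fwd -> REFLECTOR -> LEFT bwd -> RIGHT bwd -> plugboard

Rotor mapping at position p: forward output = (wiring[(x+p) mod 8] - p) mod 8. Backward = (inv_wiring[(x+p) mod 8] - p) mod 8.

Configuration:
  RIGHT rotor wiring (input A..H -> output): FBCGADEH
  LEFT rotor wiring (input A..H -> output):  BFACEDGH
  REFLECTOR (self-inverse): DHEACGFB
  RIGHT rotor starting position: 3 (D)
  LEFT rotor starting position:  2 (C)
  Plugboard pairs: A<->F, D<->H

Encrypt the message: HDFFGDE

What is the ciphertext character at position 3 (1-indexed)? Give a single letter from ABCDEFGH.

Char 1 ('H'): step: R->4, L=2; H->plug->D->R->D->L->B->refl->H->L'->G->R'->G->plug->G
Char 2 ('D'): step: R->5, L=2; D->plug->H->R->D->L->B->refl->H->L'->G->R'->A->plug->F
Char 3 ('F'): step: R->6, L=2; F->plug->A->R->G->L->H->refl->B->L'->D->R'->D->plug->H

H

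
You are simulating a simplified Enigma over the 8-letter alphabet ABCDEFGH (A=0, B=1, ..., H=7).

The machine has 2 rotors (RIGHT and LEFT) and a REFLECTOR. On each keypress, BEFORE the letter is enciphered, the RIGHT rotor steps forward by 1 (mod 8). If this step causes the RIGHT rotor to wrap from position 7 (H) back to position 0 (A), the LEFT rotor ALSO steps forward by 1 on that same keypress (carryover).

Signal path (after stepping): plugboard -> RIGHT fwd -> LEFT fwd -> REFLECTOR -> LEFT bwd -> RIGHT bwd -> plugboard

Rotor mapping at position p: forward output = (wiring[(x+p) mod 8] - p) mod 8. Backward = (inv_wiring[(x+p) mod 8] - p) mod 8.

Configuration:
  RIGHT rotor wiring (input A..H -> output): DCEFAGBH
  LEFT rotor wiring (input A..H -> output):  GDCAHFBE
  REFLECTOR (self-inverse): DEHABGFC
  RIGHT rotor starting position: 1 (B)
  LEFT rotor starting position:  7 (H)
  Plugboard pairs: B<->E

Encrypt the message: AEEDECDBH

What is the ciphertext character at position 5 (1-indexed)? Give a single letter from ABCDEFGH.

Char 1 ('A'): step: R->2, L=7; A->plug->A->R->C->L->E->refl->B->L'->E->R'->D->plug->D
Char 2 ('E'): step: R->3, L=7; E->plug->B->R->F->L->A->refl->D->L'->D->R'->C->plug->C
Char 3 ('E'): step: R->4, L=7; E->plug->B->R->C->L->E->refl->B->L'->E->R'->A->plug->A
Char 4 ('D'): step: R->5, L=7; D->plug->D->R->G->L->G->refl->F->L'->A->R'->G->plug->G
Char 5 ('E'): step: R->6, L=7; E->plug->B->R->B->L->H->refl->C->L'->H->R'->F->plug->F

F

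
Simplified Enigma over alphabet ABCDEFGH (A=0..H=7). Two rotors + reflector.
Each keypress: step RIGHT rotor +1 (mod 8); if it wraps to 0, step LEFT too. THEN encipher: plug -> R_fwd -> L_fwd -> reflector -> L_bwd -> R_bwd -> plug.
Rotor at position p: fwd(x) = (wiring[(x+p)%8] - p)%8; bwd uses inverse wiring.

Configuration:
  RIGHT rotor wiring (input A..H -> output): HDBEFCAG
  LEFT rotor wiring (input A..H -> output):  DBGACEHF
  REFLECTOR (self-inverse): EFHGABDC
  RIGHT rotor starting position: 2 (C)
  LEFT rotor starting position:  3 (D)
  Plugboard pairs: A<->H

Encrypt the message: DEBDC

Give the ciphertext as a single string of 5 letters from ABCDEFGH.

Answer: EGHEA

Derivation:
Char 1 ('D'): step: R->3, L=3; D->plug->D->R->F->L->A->refl->E->L'->D->R'->E->plug->E
Char 2 ('E'): step: R->4, L=3; E->plug->E->R->D->L->E->refl->A->L'->F->R'->G->plug->G
Char 3 ('B'): step: R->5, L=3; B->plug->B->R->D->L->E->refl->A->L'->F->R'->A->plug->H
Char 4 ('D'): step: R->6, L=3; D->plug->D->R->F->L->A->refl->E->L'->D->R'->E->plug->E
Char 5 ('C'): step: R->7, L=3; C->plug->C->R->E->L->C->refl->H->L'->B->R'->H->plug->A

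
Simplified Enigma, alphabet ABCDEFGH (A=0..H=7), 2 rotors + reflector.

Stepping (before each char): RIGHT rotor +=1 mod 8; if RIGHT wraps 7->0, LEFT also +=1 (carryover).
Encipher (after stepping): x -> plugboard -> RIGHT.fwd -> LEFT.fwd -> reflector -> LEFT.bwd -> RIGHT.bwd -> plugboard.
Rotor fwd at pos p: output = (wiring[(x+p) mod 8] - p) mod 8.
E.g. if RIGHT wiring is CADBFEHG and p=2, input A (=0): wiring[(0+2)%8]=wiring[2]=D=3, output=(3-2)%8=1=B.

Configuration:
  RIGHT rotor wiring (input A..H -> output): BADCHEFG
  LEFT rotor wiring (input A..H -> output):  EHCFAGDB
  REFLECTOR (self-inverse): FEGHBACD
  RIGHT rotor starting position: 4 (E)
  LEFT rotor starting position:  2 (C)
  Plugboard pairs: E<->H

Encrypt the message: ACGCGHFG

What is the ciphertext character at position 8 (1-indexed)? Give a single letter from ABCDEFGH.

Char 1 ('A'): step: R->5, L=2; A->plug->A->R->H->L->F->refl->A->L'->A->R'->B->plug->B
Char 2 ('C'): step: R->6, L=2; C->plug->C->R->D->L->E->refl->B->L'->E->R'->F->plug->F
Char 3 ('G'): step: R->7, L=2; G->plug->G->R->F->L->H->refl->D->L'->B->R'->C->plug->C
Char 4 ('C'): step: R->0, L->3 (L advanced); C->plug->C->R->D->L->A->refl->F->L'->B->R'->A->plug->A
Char 5 ('G'): step: R->1, L=3; G->plug->G->R->F->L->B->refl->E->L'->G->R'->D->plug->D
Char 6 ('H'): step: R->2, L=3; H->plug->E->R->D->L->A->refl->F->L'->B->R'->A->plug->A
Char 7 ('F'): step: R->3, L=3; F->plug->F->R->G->L->E->refl->B->L'->F->R'->G->plug->G
Char 8 ('G'): step: R->4, L=3; G->plug->G->R->H->L->H->refl->D->L'->C->R'->D->plug->D

D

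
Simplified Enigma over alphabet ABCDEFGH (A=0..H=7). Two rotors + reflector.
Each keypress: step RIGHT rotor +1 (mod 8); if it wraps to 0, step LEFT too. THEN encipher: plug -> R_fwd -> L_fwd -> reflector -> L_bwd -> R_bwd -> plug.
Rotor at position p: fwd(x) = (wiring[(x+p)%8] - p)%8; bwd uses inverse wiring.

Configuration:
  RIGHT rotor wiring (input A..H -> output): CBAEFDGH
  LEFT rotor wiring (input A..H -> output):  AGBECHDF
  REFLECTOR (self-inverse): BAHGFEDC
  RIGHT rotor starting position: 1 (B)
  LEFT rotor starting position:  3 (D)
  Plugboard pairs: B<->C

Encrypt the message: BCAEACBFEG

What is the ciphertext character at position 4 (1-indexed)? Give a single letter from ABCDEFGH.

Char 1 ('B'): step: R->2, L=3; B->plug->C->R->D->L->A->refl->B->L'->A->R'->G->plug->G
Char 2 ('C'): step: R->3, L=3; C->plug->B->R->C->L->E->refl->F->L'->F->R'->H->plug->H
Char 3 ('A'): step: R->4, L=3; A->plug->A->R->B->L->H->refl->C->L'->E->R'->G->plug->G
Char 4 ('E'): step: R->5, L=3; E->plug->E->R->E->L->C->refl->H->L'->B->R'->B->plug->C

C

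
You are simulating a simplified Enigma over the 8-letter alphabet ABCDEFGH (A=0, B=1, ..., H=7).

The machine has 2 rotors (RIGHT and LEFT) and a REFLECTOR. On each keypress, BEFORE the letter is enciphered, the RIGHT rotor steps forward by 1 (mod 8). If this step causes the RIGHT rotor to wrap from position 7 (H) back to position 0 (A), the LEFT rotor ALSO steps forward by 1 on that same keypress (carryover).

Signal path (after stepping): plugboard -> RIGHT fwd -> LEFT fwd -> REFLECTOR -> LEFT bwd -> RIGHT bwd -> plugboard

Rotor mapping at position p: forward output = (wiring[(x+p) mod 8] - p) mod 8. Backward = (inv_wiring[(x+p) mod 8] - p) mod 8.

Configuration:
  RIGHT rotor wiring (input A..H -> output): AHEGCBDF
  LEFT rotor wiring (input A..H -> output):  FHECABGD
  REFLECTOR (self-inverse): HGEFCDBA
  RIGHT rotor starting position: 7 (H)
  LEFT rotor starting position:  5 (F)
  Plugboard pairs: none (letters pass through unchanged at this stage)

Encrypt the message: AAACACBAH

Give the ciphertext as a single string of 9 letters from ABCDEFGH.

Answer: ECCFBEDDF

Derivation:
Char 1 ('A'): step: R->0, L->6 (L advanced); A->plug->A->R->A->L->A->refl->H->L'->C->R'->E->plug->E
Char 2 ('A'): step: R->1, L=6; A->plug->A->R->G->L->C->refl->E->L'->F->R'->C->plug->C
Char 3 ('A'): step: R->2, L=6; A->plug->A->R->C->L->H->refl->A->L'->A->R'->C->plug->C
Char 4 ('C'): step: R->3, L=6; C->plug->C->R->G->L->C->refl->E->L'->F->R'->F->plug->F
Char 5 ('A'): step: R->4, L=6; A->plug->A->R->G->L->C->refl->E->L'->F->R'->B->plug->B
Char 6 ('C'): step: R->5, L=6; C->plug->C->R->A->L->A->refl->H->L'->C->R'->E->plug->E
Char 7 ('B'): step: R->6, L=6; B->plug->B->R->H->L->D->refl->F->L'->B->R'->D->plug->D
Char 8 ('A'): step: R->7, L=6; A->plug->A->R->G->L->C->refl->E->L'->F->R'->D->plug->D
Char 9 ('H'): step: R->0, L->7 (L advanced); H->plug->H->R->F->L->B->refl->G->L'->B->R'->F->plug->F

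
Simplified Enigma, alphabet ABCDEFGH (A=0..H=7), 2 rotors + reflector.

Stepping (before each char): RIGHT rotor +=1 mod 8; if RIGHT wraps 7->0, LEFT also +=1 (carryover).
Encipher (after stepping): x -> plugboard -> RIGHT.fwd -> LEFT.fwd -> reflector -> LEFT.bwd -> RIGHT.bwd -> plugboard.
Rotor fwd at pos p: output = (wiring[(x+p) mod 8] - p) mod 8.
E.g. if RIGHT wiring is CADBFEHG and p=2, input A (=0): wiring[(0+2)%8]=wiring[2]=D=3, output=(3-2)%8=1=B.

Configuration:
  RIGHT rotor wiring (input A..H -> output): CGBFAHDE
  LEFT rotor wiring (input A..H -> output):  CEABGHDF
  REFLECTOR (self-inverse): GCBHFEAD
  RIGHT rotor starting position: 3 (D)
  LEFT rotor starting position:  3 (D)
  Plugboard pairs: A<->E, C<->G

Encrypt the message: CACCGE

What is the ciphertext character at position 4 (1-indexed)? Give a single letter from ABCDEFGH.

Char 1 ('C'): step: R->4, L=3; C->plug->G->R->F->L->H->refl->D->L'->B->R'->H->plug->H
Char 2 ('A'): step: R->5, L=3; A->plug->E->R->B->L->D->refl->H->L'->F->R'->D->plug->D
Char 3 ('C'): step: R->6, L=3; C->plug->G->R->C->L->E->refl->F->L'->H->R'->F->plug->F
Char 4 ('C'): step: R->7, L=3; C->plug->G->R->A->L->G->refl->A->L'->D->R'->B->plug->B

B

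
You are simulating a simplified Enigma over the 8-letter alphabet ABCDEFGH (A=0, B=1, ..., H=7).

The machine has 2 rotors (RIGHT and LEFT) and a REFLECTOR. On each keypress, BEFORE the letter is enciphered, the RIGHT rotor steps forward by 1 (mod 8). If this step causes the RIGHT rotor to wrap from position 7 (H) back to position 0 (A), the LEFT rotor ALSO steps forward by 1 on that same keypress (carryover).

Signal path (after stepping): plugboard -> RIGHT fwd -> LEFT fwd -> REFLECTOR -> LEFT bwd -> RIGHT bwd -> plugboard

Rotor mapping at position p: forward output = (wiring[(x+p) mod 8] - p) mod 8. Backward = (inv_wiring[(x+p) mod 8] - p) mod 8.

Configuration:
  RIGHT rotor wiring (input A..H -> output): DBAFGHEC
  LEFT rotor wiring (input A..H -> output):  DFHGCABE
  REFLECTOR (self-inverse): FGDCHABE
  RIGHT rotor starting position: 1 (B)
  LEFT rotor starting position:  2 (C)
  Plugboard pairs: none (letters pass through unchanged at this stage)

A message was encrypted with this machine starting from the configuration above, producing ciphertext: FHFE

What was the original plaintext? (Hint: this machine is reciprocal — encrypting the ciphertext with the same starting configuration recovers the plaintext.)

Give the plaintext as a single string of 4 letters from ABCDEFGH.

Answer: EEEH

Derivation:
Char 1 ('F'): step: R->2, L=2; F->plug->F->R->A->L->F->refl->A->L'->C->R'->E->plug->E
Char 2 ('H'): step: R->3, L=2; H->plug->H->R->F->L->C->refl->D->L'->H->R'->E->plug->E
Char 3 ('F'): step: R->4, L=2; F->plug->F->R->F->L->C->refl->D->L'->H->R'->E->plug->E
Char 4 ('E'): step: R->5, L=2; E->plug->E->R->E->L->H->refl->E->L'->B->R'->H->plug->H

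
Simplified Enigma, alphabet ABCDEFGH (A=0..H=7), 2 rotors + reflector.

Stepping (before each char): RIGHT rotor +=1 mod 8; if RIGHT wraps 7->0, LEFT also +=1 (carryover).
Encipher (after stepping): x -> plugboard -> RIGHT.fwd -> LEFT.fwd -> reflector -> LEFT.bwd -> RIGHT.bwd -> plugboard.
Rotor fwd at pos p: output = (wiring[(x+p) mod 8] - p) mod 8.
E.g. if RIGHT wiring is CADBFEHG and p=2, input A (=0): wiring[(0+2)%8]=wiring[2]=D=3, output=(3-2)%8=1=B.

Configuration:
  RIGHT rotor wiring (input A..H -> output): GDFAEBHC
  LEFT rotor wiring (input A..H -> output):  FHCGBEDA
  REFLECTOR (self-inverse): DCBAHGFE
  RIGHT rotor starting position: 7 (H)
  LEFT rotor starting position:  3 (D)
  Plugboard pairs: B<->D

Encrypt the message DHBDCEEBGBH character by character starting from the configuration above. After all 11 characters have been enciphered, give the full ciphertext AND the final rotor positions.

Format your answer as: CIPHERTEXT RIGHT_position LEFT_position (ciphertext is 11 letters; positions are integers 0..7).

Char 1 ('D'): step: R->0, L->4 (L advanced); D->plug->B->R->D->L->E->refl->H->L'->C->R'->H->plug->H
Char 2 ('H'): step: R->1, L=4; H->plug->H->R->F->L->D->refl->A->L'->B->R'->G->plug->G
Char 3 ('B'): step: R->2, L=4; B->plug->D->R->H->L->C->refl->B->L'->E->R'->G->plug->G
Char 4 ('D'): step: R->3, L=4; D->plug->B->R->B->L->A->refl->D->L'->F->R'->A->plug->A
Char 5 ('C'): step: R->4, L=4; C->plug->C->R->D->L->E->refl->H->L'->C->R'->E->plug->E
Char 6 ('E'): step: R->5, L=4; E->plug->E->R->G->L->G->refl->F->L'->A->R'->F->plug->F
Char 7 ('E'): step: R->6, L=4; E->plug->E->R->H->L->C->refl->B->L'->E->R'->B->plug->D
Char 8 ('B'): step: R->7, L=4; B->plug->D->R->G->L->G->refl->F->L'->A->R'->H->plug->H
Char 9 ('G'): step: R->0, L->5 (L advanced); G->plug->G->R->H->L->E->refl->H->L'->A->R'->D->plug->B
Char 10 ('B'): step: R->1, L=5; B->plug->D->R->D->L->A->refl->D->L'->C->R'->A->plug->A
Char 11 ('H'): step: R->2, L=5; H->plug->H->R->B->L->G->refl->F->L'->F->R'->E->plug->E
Final: ciphertext=HGGAEFDHBAE, RIGHT=2, LEFT=5

Answer: HGGAEFDHBAE 2 5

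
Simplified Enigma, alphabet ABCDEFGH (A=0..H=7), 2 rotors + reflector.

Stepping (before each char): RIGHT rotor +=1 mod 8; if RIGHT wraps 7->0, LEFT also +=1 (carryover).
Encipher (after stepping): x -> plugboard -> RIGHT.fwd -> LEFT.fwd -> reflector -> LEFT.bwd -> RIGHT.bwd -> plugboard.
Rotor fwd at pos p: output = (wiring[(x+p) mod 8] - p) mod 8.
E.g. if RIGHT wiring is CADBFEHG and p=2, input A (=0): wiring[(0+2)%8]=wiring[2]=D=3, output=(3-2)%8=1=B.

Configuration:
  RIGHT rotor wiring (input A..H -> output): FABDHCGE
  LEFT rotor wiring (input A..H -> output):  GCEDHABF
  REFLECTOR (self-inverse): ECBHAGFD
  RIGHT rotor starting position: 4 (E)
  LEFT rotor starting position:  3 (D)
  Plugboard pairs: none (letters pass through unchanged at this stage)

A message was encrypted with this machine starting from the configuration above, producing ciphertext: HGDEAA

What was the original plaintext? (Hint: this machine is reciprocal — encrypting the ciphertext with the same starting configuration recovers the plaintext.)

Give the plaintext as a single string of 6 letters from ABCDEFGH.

Char 1 ('H'): step: R->5, L=3; H->plug->H->R->C->L->F->refl->G->L'->D->R'->E->plug->E
Char 2 ('G'): step: R->6, L=3; G->plug->G->R->B->L->E->refl->A->L'->A->R'->A->plug->A
Char 3 ('D'): step: R->7, L=3; D->plug->D->R->C->L->F->refl->G->L'->D->R'->G->plug->G
Char 4 ('E'): step: R->0, L->4 (L advanced); E->plug->E->R->H->L->H->refl->D->L'->A->R'->B->plug->B
Char 5 ('A'): step: R->1, L=4; A->plug->A->R->H->L->H->refl->D->L'->A->R'->B->plug->B
Char 6 ('A'): step: R->2, L=4; A->plug->A->R->H->L->H->refl->D->L'->A->R'->D->plug->D

Answer: EAGBBD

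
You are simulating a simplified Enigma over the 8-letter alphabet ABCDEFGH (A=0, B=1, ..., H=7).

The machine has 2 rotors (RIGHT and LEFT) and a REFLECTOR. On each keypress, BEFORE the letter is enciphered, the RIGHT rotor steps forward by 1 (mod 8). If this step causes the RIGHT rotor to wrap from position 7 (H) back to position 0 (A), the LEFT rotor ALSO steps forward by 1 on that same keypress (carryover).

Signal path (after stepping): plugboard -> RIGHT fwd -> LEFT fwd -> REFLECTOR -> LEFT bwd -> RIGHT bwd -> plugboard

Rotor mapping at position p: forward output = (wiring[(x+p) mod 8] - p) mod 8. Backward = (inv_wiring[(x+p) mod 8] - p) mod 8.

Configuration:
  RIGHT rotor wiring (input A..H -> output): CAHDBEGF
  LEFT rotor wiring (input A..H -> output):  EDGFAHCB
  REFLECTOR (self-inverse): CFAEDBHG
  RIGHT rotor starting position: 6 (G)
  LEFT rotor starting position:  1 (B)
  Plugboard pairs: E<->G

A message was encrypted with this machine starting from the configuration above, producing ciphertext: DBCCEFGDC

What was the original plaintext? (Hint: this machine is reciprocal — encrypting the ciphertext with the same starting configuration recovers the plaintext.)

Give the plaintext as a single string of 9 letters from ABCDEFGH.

Char 1 ('D'): step: R->7, L=1; D->plug->D->R->A->L->C->refl->A->L'->G->R'->A->plug->A
Char 2 ('B'): step: R->0, L->2 (L advanced); B->plug->B->R->A->L->E->refl->D->L'->B->R'->E->plug->G
Char 3 ('C'): step: R->1, L=2; C->plug->C->R->C->L->G->refl->H->L'->F->R'->F->plug->F
Char 4 ('C'): step: R->2, L=2; C->plug->C->R->H->L->B->refl->F->L'->D->R'->F->plug->F
Char 5 ('E'): step: R->3, L=2; E->plug->G->R->F->L->H->refl->G->L'->C->R'->E->plug->G
Char 6 ('F'): step: R->4, L=2; F->plug->F->R->E->L->A->refl->C->L'->G->R'->E->plug->G
Char 7 ('G'): step: R->5, L=2; G->plug->E->R->D->L->F->refl->B->L'->H->R'->A->plug->A
Char 8 ('D'): step: R->6, L=2; D->plug->D->R->C->L->G->refl->H->L'->F->R'->F->plug->F
Char 9 ('C'): step: R->7, L=2; C->plug->C->R->B->L->D->refl->E->L'->A->R'->D->plug->D

Answer: AGFFGGAFD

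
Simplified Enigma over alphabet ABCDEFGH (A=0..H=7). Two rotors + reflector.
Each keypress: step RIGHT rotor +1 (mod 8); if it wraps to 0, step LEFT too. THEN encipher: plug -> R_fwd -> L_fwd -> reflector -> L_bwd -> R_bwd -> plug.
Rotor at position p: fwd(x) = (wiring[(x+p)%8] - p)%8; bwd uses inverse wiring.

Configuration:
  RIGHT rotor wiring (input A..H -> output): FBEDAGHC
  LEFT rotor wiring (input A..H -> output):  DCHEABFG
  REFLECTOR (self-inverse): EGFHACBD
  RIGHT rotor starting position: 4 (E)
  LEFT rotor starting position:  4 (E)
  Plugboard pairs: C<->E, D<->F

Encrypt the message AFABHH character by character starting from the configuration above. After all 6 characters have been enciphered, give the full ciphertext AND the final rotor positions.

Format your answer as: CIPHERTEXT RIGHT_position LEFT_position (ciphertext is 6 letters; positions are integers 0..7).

Answer: HADCCE 2 5

Derivation:
Char 1 ('A'): step: R->5, L=4; A->plug->A->R->B->L->F->refl->C->L'->D->R'->H->plug->H
Char 2 ('F'): step: R->6, L=4; F->plug->D->R->D->L->C->refl->F->L'->B->R'->A->plug->A
Char 3 ('A'): step: R->7, L=4; A->plug->A->R->D->L->C->refl->F->L'->B->R'->F->plug->D
Char 4 ('B'): step: R->0, L->5 (L advanced); B->plug->B->R->B->L->A->refl->E->L'->A->R'->E->plug->C
Char 5 ('H'): step: R->1, L=5; H->plug->H->R->E->L->F->refl->C->L'->F->R'->E->plug->C
Char 6 ('H'): step: R->2, L=5; H->plug->H->R->H->L->D->refl->H->L'->G->R'->C->plug->E
Final: ciphertext=HADCCE, RIGHT=2, LEFT=5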